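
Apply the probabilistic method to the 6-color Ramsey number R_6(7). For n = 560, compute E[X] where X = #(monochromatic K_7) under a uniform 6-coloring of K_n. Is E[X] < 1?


E[X] = C(560, 7) · 6^{1 − 21} = 3300169391659920 · 6^{−20} = 3300169391659920/3656158440062976.
As a reduced fraction: E[X] = 68753528992915/76169967501312 ≈ 0.903.
Is E[X] < 1? YES.
Since E[X] < 1, there exists a 6-coloring of K_{560} with no monochromatic K_7; hence R_6(7) > 560.

E[X] = 68753528992915/76169967501312 ≈ 0.903; E[X] < 1, so R_6(7) > 560.


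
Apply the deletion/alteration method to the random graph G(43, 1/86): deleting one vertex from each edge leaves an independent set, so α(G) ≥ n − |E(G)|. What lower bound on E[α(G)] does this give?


E[|E(G)|] = C(43, 2)·p = 903 · (1/86) = 21/2.
E[α(G)] ≥ n − E[|E(G)|] = 43 − 21/2 = 65/2.
Numerically: ≈ 32.5000.
(This is only a lower bound; the true E[α(G)] may be larger.)

E[α(G)] ≥ 65/2 ≈ 32.5000.


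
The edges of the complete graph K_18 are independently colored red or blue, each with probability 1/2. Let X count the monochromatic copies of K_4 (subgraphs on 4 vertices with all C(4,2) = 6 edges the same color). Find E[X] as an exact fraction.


Let X = Σ_S X_S over the C(18, 4) = 3060 subsets S of size 4, where X_S = 1 if the K_4 on S is monochromatic.
For a fixed S, the K_4 on S has C(4, 2) = 6 edges. P[all 6 edges red] = (1/2)^6, and likewise for blue, so P[monochromatic] = 2·(1/2)^6 = 2^{1 − 6} = 1/32.
By linearity of expectation: E[X] = C(18, 4) · 2^{1 − 6} = 3060 · 1/32 = 765/8.
Numerically: E[X] ≈ 95.6250.

E[X] = C(18,4)·2^(1−C(4,2)) = 765/8 ≈ 95.6250.


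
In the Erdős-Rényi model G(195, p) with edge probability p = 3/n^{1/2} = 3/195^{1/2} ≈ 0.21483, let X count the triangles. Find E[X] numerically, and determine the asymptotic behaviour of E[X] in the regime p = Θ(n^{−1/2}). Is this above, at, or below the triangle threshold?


Number of potential triangles: C(195, 3) = 1216865.
Each occurs with probability p³ ≈ (0.21483)³ ≈ 9.9154367e-03.
By linearity: E[X] = C(195, 3)·p³ ≈ 1216865 · 9.9154367e-03 ≈ 12065.74790.
Since α = 1/2 < 1, p = c/n^{1/2} ≫ 1/n is above the triangle threshold p ~ 1/n. Asymptotically E[X] ~ (c³/6)·n^{3(1−α)} = (3³/6)·n^{1.5} → ∞; triangles are abundant w.h.p.

E[X] ≈ 12065.74790; in regime p = Θ(1/n^{1/2}) E[X] diverges (above the triangle threshold p ~ 1/n).


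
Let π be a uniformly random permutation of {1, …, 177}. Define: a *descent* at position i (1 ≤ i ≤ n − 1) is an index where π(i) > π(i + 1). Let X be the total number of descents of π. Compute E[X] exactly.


Write X = Σ X_I over i = 1, …, 176, with X_I the indicator of one descent.
There are 176 indicators.
For each fixed i, the pair (π(i), π(i+1)) is a uniformly random ordered pair of distinct values from {1, …, 177}; by symmetry P[π(i) > π(i+1)] = 1/2.
By linearity: E[X] = 176 · (1/2) = (177 − 1) · (1/2) = 88 ≈ 88.000000.

E[X] = 88 = 88.000000.


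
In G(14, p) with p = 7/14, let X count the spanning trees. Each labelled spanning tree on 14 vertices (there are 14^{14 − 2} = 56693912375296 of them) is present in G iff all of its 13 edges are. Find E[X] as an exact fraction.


K_14 has 14^{14 − 2} = 56693912375296 labelled spanning trees.
For each such spanning tree H, let X_H = 1 if all 13 edges of H are present in G. Then P[X_H = 1] = p^{13} = (1/2)^{13} = 1/8192.
By linearity of expectation: E[X] = Σ_H E[X_H] = 56693912375296 · p^{13} = 56693912375296 · 1/8192 = 13841287201/2.
Numerically: E[X] ≈ 6.921e+09.

E[X] = 56693912375296 · (1/2)^{13} = 13841287201/2 ≈ 6.921e+09.


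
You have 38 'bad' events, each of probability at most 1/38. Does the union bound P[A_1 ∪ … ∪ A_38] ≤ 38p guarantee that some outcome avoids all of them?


Union bound: P[∪_{i=1}^{38} A_i] ≤ Σ_i P[A_i] ≤ 38·p = 38·(1/38) = 1.
Numerically: 1 ≈ 1.00000.
Is 1 < 1? NO.
Since the bound 1 is ≥ 1, the union bound is uninformative here; it does NOT by itself certify existence.

38·p = 1 ≈ 1.00000; existence NOT certified by the union bound.


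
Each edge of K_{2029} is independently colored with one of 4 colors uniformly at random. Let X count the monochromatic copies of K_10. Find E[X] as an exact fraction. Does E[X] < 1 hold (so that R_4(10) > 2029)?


E[X] = C(2029, 10) · 4^{1 − 45} = 318720800295355682059574310 · 4^{−44} = 318720800295355682059574310/309485009821345068724781056.
As a reduced fraction: E[X] = 159360400147677841029787155/154742504910672534362390528 ≈ 1.030.
Is E[X] < 1? NO.
Since E[X] ≥ 1, the first-moment bound is inconclusive at n = 2029; it does NOT by itself certify R_4(10) > 2029.

E[X] = 159360400147677841029787155/154742504910672534362390528 ≈ 1.030; E[X] ≥ 1; first-moment method inconclusive here.


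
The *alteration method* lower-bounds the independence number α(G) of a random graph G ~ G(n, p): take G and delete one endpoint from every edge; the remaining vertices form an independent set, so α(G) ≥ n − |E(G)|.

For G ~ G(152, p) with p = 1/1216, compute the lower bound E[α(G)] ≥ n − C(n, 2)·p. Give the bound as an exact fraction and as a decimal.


E[|E(G)|] = C(152, 2)·p = 11476 · (1/1216) = 151/16.
E[α(G)] ≥ n − E[|E(G)|] = 152 − 151/16 = 2281/16.
Numerically: ≈ 142.5625.
(This is only a lower bound; the true E[α(G)] may be larger.)

E[α(G)] ≥ 2281/16 ≈ 142.5625.


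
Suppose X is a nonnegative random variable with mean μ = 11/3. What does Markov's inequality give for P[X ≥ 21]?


μ = E[X] = 11/3, a = 21.
Markov: P[X ≥ 21] ≤ μ/a = (11/3)/21 = 11/63.
Numerically: ≈ 0.17460.
(Since a = 21 > μ = 3.66667, the bound 11/63 is < 1 and informative.)

P[X ≥ 21] ≤ 11/63 ≈ 0.17460.


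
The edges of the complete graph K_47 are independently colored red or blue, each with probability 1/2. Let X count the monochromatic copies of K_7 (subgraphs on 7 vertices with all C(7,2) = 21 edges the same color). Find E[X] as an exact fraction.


Let X = Σ_S X_S over the C(47, 7) = 62891499 subsets S of size 7, where X_S = 1 if the K_7 on S is monochromatic.
For a fixed S, the K_7 on S has C(7, 2) = 21 edges. P[all 21 edges red] = (1/2)^21, and likewise for blue, so P[monochromatic] = 2·(1/2)^21 = 2^{1 − 21} = 1/1048576.
Summing: E[X] = C(47, 7) · 2^{1 − 21} = 62891499 · 1/1048576 = 62891499/1048576.
Numerically: E[X] ≈ 59.9780.

E[X] = C(47,7)·2^(1−C(7,2)) = 62891499/1048576 ≈ 59.9780.


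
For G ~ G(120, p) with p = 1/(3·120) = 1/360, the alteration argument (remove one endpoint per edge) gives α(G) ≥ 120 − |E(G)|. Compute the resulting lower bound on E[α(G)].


E[|E(G)|] = C(120, 2)·p = 7140 · (1/360) = 119/6.
E[α(G)] ≥ n − E[|E(G)|] = 120 − 119/6 = 601/6.
Numerically: ≈ 100.166667.
(This is only a lower bound; the true E[α(G)] may be larger.)

E[α(G)] ≥ 601/6 ≈ 100.166667.


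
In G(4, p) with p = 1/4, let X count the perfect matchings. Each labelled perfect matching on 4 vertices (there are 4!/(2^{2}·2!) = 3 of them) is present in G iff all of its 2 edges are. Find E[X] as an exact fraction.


K_4 has 4!/(2^{2}·2!) = 3 labelled perfect matchings.
For each such perfect matching H, let X_H = 1 if all 2 edges of H are present in G. Then P[X_H = 1] = p^{2} = (1/4)^{2} = 1/16.
Summing the indicators: E[X] = Σ_H E[X_H] = 3 · p^{2} = 3 · 1/16 = 3/16.
Numerically: E[X] ≈ 0.1875.

E[X] = 3 · (1/4)^{2} = 3/16 ≈ 0.1875.


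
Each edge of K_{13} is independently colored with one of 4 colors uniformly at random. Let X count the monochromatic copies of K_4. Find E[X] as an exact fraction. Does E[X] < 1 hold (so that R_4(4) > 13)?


E[X] = C(13, 4) · 4^{1 − 6} = 715 · 4^{−5} = 715/1024.
As a reduced fraction: E[X] = 715/1024 ≈ 0.6982422.
Is E[X] < 1? YES.
Since E[X] < 1, there exists a 4-coloring of K_{13} with no monochromatic K_4; hence R_4(4) > 13.

E[X] = 715/1024 ≈ 0.6982422; E[X] < 1, so R_4(4) > 13.


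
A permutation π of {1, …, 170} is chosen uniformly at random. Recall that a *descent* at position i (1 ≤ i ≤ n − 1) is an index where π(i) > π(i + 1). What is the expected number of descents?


Write X = Σ X_I over i = 1, …, 169, with X_I the indicator of one descent.
There are 169 indicators.
For each fixed i, the pair (π(i), π(i+1)) is a uniformly random ordered pair of distinct values from {1, …, 170}; by symmetry P[π(i) > π(i+1)] = 1/2.
By linearity: E[X] = 169 · (1/2) = (170 − 1) · (1/2) = 169/2 ≈ 84.50000.

E[X] = 169/2 = 84.50000.


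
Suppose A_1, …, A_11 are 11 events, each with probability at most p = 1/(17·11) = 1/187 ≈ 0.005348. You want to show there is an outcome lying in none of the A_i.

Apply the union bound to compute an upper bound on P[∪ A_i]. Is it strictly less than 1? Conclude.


Union bound: P[∪_{i=1}^{11} A_i] ≤ Σ_i P[A_i] ≤ 11·p = 11·(1/187) = 1/17.
Numerically: 1/17 ≈ 0.058824.
Is 1/17 < 1? YES.
Since P[∪ A_i] ≤ 1/17 < 1, the complement has P[∩ A_i^c] ≥ 1 − 1/17 = 16/17 > 0, so some outcome avoids every A_i.

11·p = 1/17 ≈ 0.058824; existence CERTIFIED by the union bound.


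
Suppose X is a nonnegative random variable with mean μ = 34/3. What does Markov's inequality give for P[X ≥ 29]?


μ = E[X] = 34/3, a = 29.
Markov: P[X ≥ 29] ≤ μ/a = (34/3)/29 = 34/87.
Numerically: ≈ 0.391.
(Since a = 29 > μ = 11.333, the bound 34/87 is < 1 and informative.)

P[X ≥ 29] ≤ 34/87 ≈ 0.391.


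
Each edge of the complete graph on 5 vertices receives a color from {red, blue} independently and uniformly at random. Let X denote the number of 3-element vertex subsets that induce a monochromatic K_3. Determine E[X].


Let X = Σ_S X_S over the C(5, 3) = 10 subsets S of size 3, where X_S = 1 if the K_3 on S is monochromatic.
For a fixed S, the K_3 on S has C(3, 2) = 3 edges. P[all 3 edges red] = (1/2)^3, and likewise for blue, so P[monochromatic] = 2·(1/2)^3 = 2^{1 − 3} = 1/4.
Summing: E[X] = C(5, 3) · 2^{1 − 3} = 10 · 1/4 = 5/2.
Numerically: E[X] ≈ 2.500000.

E[X] = C(5,3)·2^(1−C(3,2)) = 5/2 ≈ 2.500000.


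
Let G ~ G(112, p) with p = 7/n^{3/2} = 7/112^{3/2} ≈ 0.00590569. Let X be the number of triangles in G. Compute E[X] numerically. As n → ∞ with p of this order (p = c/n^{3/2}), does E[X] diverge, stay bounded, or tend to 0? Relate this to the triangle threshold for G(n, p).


Number of potential triangles: C(112, 3) = 227920.
Each occurs with probability p³ ≈ (0.00590569)³ ≈ 2.05974292e-07.
By linearity: E[X] = C(112, 3)·p³ ≈ 227920 · 2.05974292e-07 ≈ 0.046946.
Since α = 3/2 > 1, p = c/n^{3/2} = o(1/n) is below the triangle threshold p ~ 1/n. Asymptotically E[X] ~ (c³/6)·n^{3(1−α)} = (7³/6)·n^{-1.5} → 0, so by Markov's inequality G has no triangles w.h.p.

E[X] ≈ 0.046946; in regime p = Θ(1/n^{3/2}) E[X] tends to 0 (below the triangle threshold p ~ 1/n).


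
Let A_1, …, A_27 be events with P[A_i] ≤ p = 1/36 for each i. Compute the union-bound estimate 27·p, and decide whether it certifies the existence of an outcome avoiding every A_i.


Union bound: P[∪_{i=1}^{27} A_i] ≤ Σ_i P[A_i] ≤ 27·p = 27·(1/36) = 3/4.
Numerically: 3/4 ≈ 0.7500.
Is 3/4 < 1? YES.
Since P[∪ A_i] ≤ 3/4 < 1, the complement has P[∩ A_i^c] ≥ 1 − 3/4 = 1/4 > 0, so some outcome avoids every A_i.

27·p = 3/4 ≈ 0.7500; existence CERTIFIED by the union bound.


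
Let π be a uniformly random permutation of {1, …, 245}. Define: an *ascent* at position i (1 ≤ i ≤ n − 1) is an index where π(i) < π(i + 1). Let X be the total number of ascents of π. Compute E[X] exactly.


Write X = Σ X_I over i = 1, …, 244, with X_I the indicator of one ascent.
There are 244 indicators.
For each fixed i, the pair (π(i), π(i+1)) is a uniformly random ordered pair of distinct values from {1, …, 245}; by symmetry P[π(i) < π(i+1)] = 1/2.
By linearity: E[X] = 244 · (1/2) = (245 − 1) · (1/2) = 122 ≈ 122.00000.

E[X] = 122 = 122.00000.


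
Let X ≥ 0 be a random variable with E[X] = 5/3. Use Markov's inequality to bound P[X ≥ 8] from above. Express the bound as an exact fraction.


μ = E[X] = 5/3, a = 8.
Markov: P[X ≥ 8] ≤ μ/a = (5/3)/8 = 5/24.
Numerically: ≈ 0.2083.
(Since a = 8 > μ = 1.6667, the bound 5/24 is < 1 and informative.)

P[X ≥ 8] ≤ 5/24 ≈ 0.2083.


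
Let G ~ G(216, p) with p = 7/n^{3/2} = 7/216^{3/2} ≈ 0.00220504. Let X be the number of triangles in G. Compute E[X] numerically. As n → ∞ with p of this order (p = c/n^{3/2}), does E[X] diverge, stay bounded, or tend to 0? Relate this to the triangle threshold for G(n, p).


Number of potential triangles: C(216, 3) = 1656360.
Each occurs with probability p³ ≈ (0.00220504)³ ≈ 1.07214183e-08.
By linearity: E[X] = C(216, 3)·p³ ≈ 1656360 · 1.07214183e-08 ≈ 0.017759.
Since α = 3/2 > 1, p = c/n^{3/2} = o(1/n) is below the triangle threshold p ~ 1/n. Asymptotically E[X] ~ (c³/6)·n^{3(1−α)} = (7³/6)·n^{-1.5} → 0, so by Markov's inequality G has no triangles w.h.p.

E[X] ≈ 0.017759; in regime p = Θ(1/n^{3/2}) E[X] tends to 0 (below the triangle threshold p ~ 1/n).


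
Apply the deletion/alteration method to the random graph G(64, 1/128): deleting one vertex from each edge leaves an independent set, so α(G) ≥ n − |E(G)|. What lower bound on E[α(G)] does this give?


E[|E(G)|] = C(64, 2)·p = 2016 · (1/128) = 63/4.
E[α(G)] ≥ n − E[|E(G)|] = 64 − 63/4 = 193/4.
Numerically: ≈ 48.250.
(This is only a lower bound; the true E[α(G)] may be larger.)

E[α(G)] ≥ 193/4 ≈ 48.250.


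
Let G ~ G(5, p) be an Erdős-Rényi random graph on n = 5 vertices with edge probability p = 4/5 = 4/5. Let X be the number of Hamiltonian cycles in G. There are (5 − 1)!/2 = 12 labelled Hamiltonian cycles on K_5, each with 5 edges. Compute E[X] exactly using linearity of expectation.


K_5 has (5 − 1)!/2 = 12 labelled Hamiltonian cycles.
For each such Hamiltonian cycle H, let X_H = 1 if all 5 edges of H are present in G. Then P[X_H = 1] = p^{5} = (4/5)^{5} = 1024/3125.
Summing the indicators: E[X] = Σ_H E[X_H] = 12 · p^{5} = 12 · 1024/3125 = 12288/3125.
Numerically: E[X] ≈ 3.9322.

E[X] = 12 · (4/5)^{5} = 12288/3125 ≈ 3.9322.


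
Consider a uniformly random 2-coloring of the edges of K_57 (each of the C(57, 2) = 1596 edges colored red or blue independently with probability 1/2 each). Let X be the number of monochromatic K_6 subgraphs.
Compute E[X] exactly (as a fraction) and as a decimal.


Let X = Σ_S X_S over the C(57, 6) = 36288252 subsets S of size 6, where X_S = 1 if the K_6 on S is monochromatic.
For a fixed S, the K_6 on S has C(6, 2) = 15 edges. P[all 15 edges red] = (1/2)^15, and likewise for blue, so P[monochromatic] = 2·(1/2)^15 = 2^{1 − 15} = 1/16384.
Summing: E[X] = C(57, 6) · 2^{1 − 15} = 36288252 · 1/16384 = 9072063/4096.
Numerically: E[X] ≈ 2214.8591.

E[X] = C(57,6)·2^(1−C(6,2)) = 9072063/4096 ≈ 2214.8591.


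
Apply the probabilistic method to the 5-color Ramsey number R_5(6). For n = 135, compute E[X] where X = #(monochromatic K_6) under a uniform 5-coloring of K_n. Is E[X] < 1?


E[X] = C(135, 6) · 5^{1 − 15} = 7511839335 · 5^{−14} = 7511839335/6103515625.
As a reduced fraction: E[X] = 1502367867/1220703125 ≈ 1.23074.
Is E[X] < 1? NO.
Since E[X] ≥ 1, the first-moment bound is inconclusive at n = 135; it does NOT by itself certify R_5(6) > 135.

E[X] = 1502367867/1220703125 ≈ 1.23074; E[X] ≥ 1; first-moment method inconclusive here.


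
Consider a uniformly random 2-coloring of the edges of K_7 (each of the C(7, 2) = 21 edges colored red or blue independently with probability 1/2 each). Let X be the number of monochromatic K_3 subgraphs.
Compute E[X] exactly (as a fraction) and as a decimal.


Let X = Σ_S X_S over the C(7, 3) = 35 subsets S of size 3, where X_S = 1 if the K_3 on S is monochromatic.
For a fixed S, the K_3 on S has C(3, 2) = 3 edges. P[all 3 edges red] = (1/2)^3, and likewise for blue, so P[monochromatic] = 2·(1/2)^3 = 2^{1 − 3} = 1/4.
Summing: E[X] = C(7, 3) · 2^{1 − 3} = 35 · 1/4 = 35/4.
Numerically: E[X] ≈ 8.750.

E[X] = C(7,3)·2^(1−C(3,2)) = 35/4 ≈ 8.750.


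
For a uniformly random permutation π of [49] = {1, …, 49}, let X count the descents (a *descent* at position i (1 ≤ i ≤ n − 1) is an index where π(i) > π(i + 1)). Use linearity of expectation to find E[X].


Write X = Σ X_I over i = 1, …, 48, with X_I the indicator of one descent.
There are 48 indicators.
For each fixed i, the pair (π(i), π(i+1)) is a uniformly random ordered pair of distinct values from {1, …, 49}; by symmetry P[π(i) > π(i+1)] = 1/2.
By linearity: E[X] = 48 · (1/2) = (49 − 1) · (1/2) = 24 ≈ 24.000.

E[X] = 24 = 24.000.


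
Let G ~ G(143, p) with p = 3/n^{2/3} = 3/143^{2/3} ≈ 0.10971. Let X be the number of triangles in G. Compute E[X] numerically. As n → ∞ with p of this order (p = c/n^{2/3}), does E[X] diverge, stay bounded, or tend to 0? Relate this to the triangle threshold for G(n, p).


Number of potential triangles: C(143, 3) = 477191.
Each occurs with probability p³ ≈ (0.10971)³ ≈ 1.3203580e-03.
By linearity: E[X] = C(143, 3)·p³ ≈ 477191 · 1.3203580e-03 ≈ 630.06294.
Since α = 2/3 < 1, p = c/n^{2/3} ≫ 1/n is above the triangle threshold p ~ 1/n. Asymptotically E[X] ~ (c³/6)·n^{3(1−α)} = (3³/6)·n^{1} → ∞; triangles are abundant w.h.p.

E[X] ≈ 630.06294; in regime p = Θ(1/n^{2/3}) E[X] diverges (above the triangle threshold p ~ 1/n).


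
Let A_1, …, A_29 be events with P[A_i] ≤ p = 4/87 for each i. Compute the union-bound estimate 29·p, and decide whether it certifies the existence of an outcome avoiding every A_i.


Union bound: P[∪_{i=1}^{29} A_i] ≤ Σ_i P[A_i] ≤ 29·p = 29·(4/87) = 4/3.
Numerically: 4/3 ≈ 1.3333.
Is 4/3 < 1? NO.
Since the bound 4/3 is ≥ 1, the union bound is uninformative here; it does NOT by itself certify existence.

29·p = 4/3 ≈ 1.3333; existence NOT certified by the union bound.


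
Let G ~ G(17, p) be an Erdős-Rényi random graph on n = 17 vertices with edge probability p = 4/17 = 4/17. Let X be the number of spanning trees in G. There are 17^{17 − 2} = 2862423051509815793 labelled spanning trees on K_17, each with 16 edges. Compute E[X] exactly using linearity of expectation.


K_17 has 17^{17 − 2} = 2862423051509815793 labelled spanning trees.
For each such spanning tree H, let X_H = 1 if all 16 edges of H are present in G. Then P[X_H = 1] = p^{16} = (4/17)^{16} = 4294967296/48661191875666868481.
By linearity: E[X] = Σ_H E[X_H] = 2862423051509815793 · p^{16} = 2862423051509815793 · 4294967296/48661191875666868481 = 4294967296/17.
Numerically: E[X] ≈ 2.5265e+08.

E[X] = 2862423051509815793 · (4/17)^{16} = 4294967296/17 ≈ 2.5265e+08.


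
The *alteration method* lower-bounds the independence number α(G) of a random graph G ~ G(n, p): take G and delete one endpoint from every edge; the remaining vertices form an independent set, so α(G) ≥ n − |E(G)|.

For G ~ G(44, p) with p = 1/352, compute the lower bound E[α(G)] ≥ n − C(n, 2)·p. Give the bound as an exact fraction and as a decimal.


E[|E(G)|] = C(44, 2)·p = 946 · (1/352) = 43/16.
E[α(G)] ≥ n − E[|E(G)|] = 44 − 43/16 = 661/16.
Numerically: ≈ 41.31250.
(This is only a lower bound; the true E[α(G)] may be larger.)

E[α(G)] ≥ 661/16 ≈ 41.31250.


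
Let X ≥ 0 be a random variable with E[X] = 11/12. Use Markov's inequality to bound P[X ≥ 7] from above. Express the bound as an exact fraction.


μ = E[X] = 11/12, a = 7.
Markov: P[X ≥ 7] ≤ μ/a = (11/12)/7 = 11/84.
Numerically: ≈ 0.13095.
(Since a = 7 > μ = 0.91667, the bound 11/84 is < 1 and informative.)

P[X ≥ 7] ≤ 11/84 ≈ 0.13095.


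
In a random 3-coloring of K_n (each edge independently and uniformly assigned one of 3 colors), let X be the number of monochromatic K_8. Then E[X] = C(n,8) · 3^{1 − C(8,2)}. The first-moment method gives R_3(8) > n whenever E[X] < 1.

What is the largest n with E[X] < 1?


We need C(n, 8) · 3^{1 − 28} < 1, i.e. C(n, 8) < 3^{28 − 1} = 7625597484987.
Check values of n near the boundary:
  n = 151: C(151, 8) = 5551321138650; 5551321138650 < 7625597484987? YES
  n = 152: C(152, 8) = 5859727868575; 5859727868575 < 7625597484987? YES
  n = 153: C(153, 8) = 6183023199255; 6183023199255 < 7625597484987? YES
  n = 154: C(154, 8) = 6521818990995; 6521818990995 < 7625597484987? YES
  n = 155: C(155, 8) = 6876747915675; 6876747915675 < 7625597484987? YES
  n = 156: C(156, 8) = 7248464019225; 7248464019225 < 7625597484987? YES
  n = 157: C(157, 8) = 7637643295425; 7637643295425 < 7625597484987? NO
  n = 158: C(158, 8) = 8044984271181; 8044984271181 < 7625597484987? NO
  n = 159: C(159, 8) = 8471208603429; 8471208603429 < 7625597484987? NO
The largest n with C(n, 8) < 7625597484987 is n = 156 (where E[X] = 805384891025/847288609443 ≈ 0.951). Hence R_3(8) > 156, i.e. R_3(8) ≥ 157.

Largest n = 156; hence R_3(8) > 156.


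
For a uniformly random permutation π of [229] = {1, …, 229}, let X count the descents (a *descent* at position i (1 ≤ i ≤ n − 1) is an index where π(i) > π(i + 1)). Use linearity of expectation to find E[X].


Write X = Σ X_I over i = 1, …, 228, with X_I the indicator of one descent.
There are 228 indicators.
For each fixed i, the pair (π(i), π(i+1)) is a uniformly random ordered pair of distinct values from {1, …, 229}; by symmetry P[π(i) > π(i+1)] = 1/2.
By linearity: E[X] = 228 · (1/2) = (229 − 1) · (1/2) = 114 ≈ 114.00000.

E[X] = 114 = 114.00000.


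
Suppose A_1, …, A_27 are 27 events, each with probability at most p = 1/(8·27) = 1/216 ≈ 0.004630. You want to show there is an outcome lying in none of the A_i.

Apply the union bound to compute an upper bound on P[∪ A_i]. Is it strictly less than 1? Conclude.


Union bound: P[∪_{i=1}^{27} A_i] ≤ Σ_i P[A_i] ≤ 27·p = 27·(1/216) = 1/8.
Numerically: 1/8 ≈ 0.125000.
Is 1/8 < 1? YES.
Since P[∪ A_i] ≤ 1/8 < 1, the complement has P[∩ A_i^c] ≥ 1 − 1/8 = 7/8 > 0, so some outcome avoids every A_i.

27·p = 1/8 ≈ 0.125000; existence CERTIFIED by the union bound.


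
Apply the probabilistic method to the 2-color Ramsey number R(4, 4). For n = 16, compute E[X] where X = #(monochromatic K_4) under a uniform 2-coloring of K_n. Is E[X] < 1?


E[X] = C(16, 4) · 2^{1 − 6} = 1820 · 2^{−5} = 1820/32.
As a reduced fraction: E[X] = 455/8 ≈ 56.875.
Is E[X] < 1? NO.
Since E[X] ≥ 1, the first-moment bound is inconclusive at n = 16; it does NOT by itself certify R(4, 4) > 16.

E[X] = 455/8 ≈ 56.875; E[X] ≥ 1; first-moment method inconclusive here.


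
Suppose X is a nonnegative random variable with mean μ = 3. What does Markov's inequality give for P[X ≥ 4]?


μ = E[X] = 3, a = 4.
Markov: P[X ≥ 4] ≤ μ/a = (3)/4 = 3/4.
Numerically: ≈ 0.750000.
(Since a = 4 > μ = 3.000000, the bound 3/4 is < 1 and informative.)

P[X ≥ 4] ≤ 3/4 ≈ 0.750000.


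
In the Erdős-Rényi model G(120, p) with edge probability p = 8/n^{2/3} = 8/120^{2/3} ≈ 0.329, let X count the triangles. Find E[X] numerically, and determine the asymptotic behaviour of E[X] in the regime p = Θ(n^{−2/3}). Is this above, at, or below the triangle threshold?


Number of potential triangles: C(120, 3) = 280840.
Each occurs with probability p³ ≈ (0.329)³ ≈ 3.55556e-02.
By linearity: E[X] = C(120, 3)·p³ ≈ 280840 · 3.55556e-02 ≈ 9985.422.
Since α = 2/3 < 1, p = c/n^{2/3} ≫ 1/n is above the triangle threshold p ~ 1/n. Asymptotically E[X] ~ (c³/6)·n^{3(1−α)} = (8³/6)·n^{1} → ∞; triangles are abundant w.h.p.

E[X] ≈ 9985.422; in regime p = Θ(1/n^{2/3}) E[X] diverges (above the triangle threshold p ~ 1/n).


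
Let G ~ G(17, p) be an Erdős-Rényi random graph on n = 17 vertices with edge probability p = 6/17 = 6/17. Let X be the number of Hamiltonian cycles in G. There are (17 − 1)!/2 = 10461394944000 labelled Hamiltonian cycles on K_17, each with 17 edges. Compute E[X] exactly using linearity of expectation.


K_17 has (17 − 1)!/2 = 10461394944000 labelled Hamiltonian cycles.
For each such Hamiltonian cycle H, let X_H = 1 if all 17 edges of H are present in G. Then P[X_H = 1] = p^{17} = (6/17)^{17} = 16926659444736/827240261886336764177.
Summing the indicators: E[X] = Σ_H E[X_H] = 10461394944000 · p^{17} = 10461394944000 · 16926659444736/827240261886336764177 = 177076469533971037814784000/827240261886336764177.
Numerically: E[X] ≈ 2.1406e+05.

E[X] = 10461394944000 · (6/17)^{17} = 177076469533971037814784000/827240261886336764177 ≈ 2.1406e+05.


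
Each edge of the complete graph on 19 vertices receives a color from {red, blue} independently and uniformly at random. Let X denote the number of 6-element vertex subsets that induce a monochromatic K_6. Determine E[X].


Let X = Σ_S X_S over the C(19, 6) = 27132 subsets S of size 6, where X_S = 1 if the K_6 on S is monochromatic.
For a fixed S, the K_6 on S has C(6, 2) = 15 edges. P[all 15 edges red] = (1/2)^15, and likewise for blue, so P[monochromatic] = 2·(1/2)^15 = 2^{1 − 15} = 1/16384.
By linearity of expectation: E[X] = C(19, 6) · 2^{1 − 15} = 27132 · 1/16384 = 6783/4096.
Numerically: E[X] ≈ 1.65601.

E[X] = C(19,6)·2^(1−C(6,2)) = 6783/4096 ≈ 1.65601.


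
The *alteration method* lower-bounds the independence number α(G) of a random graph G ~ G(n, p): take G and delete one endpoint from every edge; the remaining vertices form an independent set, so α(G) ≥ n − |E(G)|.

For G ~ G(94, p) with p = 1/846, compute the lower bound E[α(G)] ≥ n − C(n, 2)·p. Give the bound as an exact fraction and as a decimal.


E[|E(G)|] = C(94, 2)·p = 4371 · (1/846) = 31/6.
E[α(G)] ≥ n − E[|E(G)|] = 94 − 31/6 = 533/6.
Numerically: ≈ 88.833333.
(This is only a lower bound; the true E[α(G)] may be larger.)

E[α(G)] ≥ 533/6 ≈ 88.833333.


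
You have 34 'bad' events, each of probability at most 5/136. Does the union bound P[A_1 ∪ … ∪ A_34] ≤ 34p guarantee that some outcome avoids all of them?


Union bound: P[∪_{i=1}^{34} A_i] ≤ Σ_i P[A_i] ≤ 34·p = 34·(5/136) = 5/4.
Numerically: 5/4 ≈ 1.2500.
Is 5/4 < 1? NO.
Since the bound 5/4 is ≥ 1, the union bound is uninformative here; it does NOT by itself certify existence.

34·p = 5/4 ≈ 1.2500; existence NOT certified by the union bound.


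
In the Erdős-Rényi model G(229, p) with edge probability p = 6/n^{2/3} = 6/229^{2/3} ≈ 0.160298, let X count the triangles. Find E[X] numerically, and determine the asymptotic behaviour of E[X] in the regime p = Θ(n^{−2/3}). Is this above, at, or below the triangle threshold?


Number of potential triangles: C(229, 3) = 1975354.
Each occurs with probability p³ ≈ (0.160298)³ ≈ 4.11891459e-03.
By linearity: E[X] = C(229, 3)·p³ ≈ 1975354 · 4.11891459e-03 ≈ 8136.314410.
Since α = 2/3 < 1, p = c/n^{2/3} ≫ 1/n is above the triangle threshold p ~ 1/n. Asymptotically E[X] ~ (c³/6)·n^{3(1−α)} = (6³/6)·n^{1} → ∞; triangles are abundant w.h.p.

E[X] ≈ 8136.314410; in regime p = Θ(1/n^{2/3}) E[X] diverges (above the triangle threshold p ~ 1/n).


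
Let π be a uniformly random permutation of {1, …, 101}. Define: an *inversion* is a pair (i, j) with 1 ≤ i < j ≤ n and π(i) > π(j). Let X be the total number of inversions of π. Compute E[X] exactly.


Write X = Σ X_I over the C(101, 2) = 5050 pairs i < j, with X_I the indicator of one inversion.
There are 5050 indicators.
For each fixed pair i < j, the values π(i) and π(j) are two distinct elements of {1, …, 101} in uniformly random order; by symmetry P[π(i) > π(j)] = 1/2.
By linearity: E[X] = 5050 · (1/2) = C(101, 2) · (1/2) = 5050/2 = 2525 ≈ 2525.000.

E[X] = 2525 = 2525.000.


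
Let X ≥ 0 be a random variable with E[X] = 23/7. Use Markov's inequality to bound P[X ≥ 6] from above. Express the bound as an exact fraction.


μ = E[X] = 23/7, a = 6.
Markov: P[X ≥ 6] ≤ μ/a = (23/7)/6 = 23/42.
Numerically: ≈ 0.547619.
(Since a = 6 > μ = 3.285714, the bound 23/42 is < 1 and informative.)

P[X ≥ 6] ≤ 23/42 ≈ 0.547619.


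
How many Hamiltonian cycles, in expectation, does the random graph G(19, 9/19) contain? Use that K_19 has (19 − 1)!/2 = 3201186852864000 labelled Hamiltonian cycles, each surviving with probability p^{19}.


K_19 has (19 − 1)!/2 = 3201186852864000 labelled Hamiltonian cycles.
For each such Hamiltonian cycle H, let X_H = 1 if all 19 edges of H are present in G. Then P[X_H = 1] = p^{19} = (9/19)^{19} = 1350851717672992089/1978419655660313589123979.
Summing the indicators: E[X] = Σ_H E[X_H] = 3201186852864000 · p^{19} = 3201186852864000 · 1350851717672992089/1978419655660313589123979 = 4324328758783534194876278992896000/1978419655660313589123979.
Numerically: E[X] ≈ 2.1857e+09.

E[X] = 3201186852864000 · (9/19)^{19} = 4324328758783534194876278992896000/1978419655660313589123979 ≈ 2.1857e+09.


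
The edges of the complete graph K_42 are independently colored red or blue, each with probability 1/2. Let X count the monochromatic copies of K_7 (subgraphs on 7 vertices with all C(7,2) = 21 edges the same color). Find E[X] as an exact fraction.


Let X = Σ_S X_S over the C(42, 7) = 26978328 subsets S of size 7, where X_S = 1 if the K_7 on S is monochromatic.
For a fixed S, the K_7 on S has C(7, 2) = 21 edges. P[all 21 edges red] = (1/2)^21, and likewise for blue, so P[monochromatic] = 2·(1/2)^21 = 2^{1 − 21} = 1/1048576.
By linearity of expectation: E[X] = C(42, 7) · 2^{1 − 21} = 26978328 · 1/1048576 = 3372291/131072.
Numerically: E[X] ≈ 25.729.

E[X] = C(42,7)·2^(1−C(7,2)) = 3372291/131072 ≈ 25.729.


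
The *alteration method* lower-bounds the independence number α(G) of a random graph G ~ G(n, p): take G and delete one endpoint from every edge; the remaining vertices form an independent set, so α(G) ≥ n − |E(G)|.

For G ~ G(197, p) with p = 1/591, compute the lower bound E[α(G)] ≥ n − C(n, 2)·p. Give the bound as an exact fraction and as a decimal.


E[|E(G)|] = C(197, 2)·p = 19306 · (1/591) = 98/3.
E[α(G)] ≥ n − E[|E(G)|] = 197 − 98/3 = 493/3.
Numerically: ≈ 164.333333.
(This is only a lower bound; the true E[α(G)] may be larger.)

E[α(G)] ≥ 493/3 ≈ 164.333333.


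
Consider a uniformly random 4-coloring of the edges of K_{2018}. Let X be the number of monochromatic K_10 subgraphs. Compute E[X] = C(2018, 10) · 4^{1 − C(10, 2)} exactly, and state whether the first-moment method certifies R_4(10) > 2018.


E[X] = C(2018, 10) · 4^{1 − 45} = 301820606687612220663963508 · 4^{−44} = 301820606687612220663963508/309485009821345068724781056.
As a reduced fraction: E[X] = 75455151671903055165990877/77371252455336267181195264 ≈ 0.975235.
Is E[X] < 1? YES.
Since E[X] < 1, there exists a 4-coloring of K_{2018} with no monochromatic K_10; hence R_4(10) > 2018.

E[X] = 75455151671903055165990877/77371252455336267181195264 ≈ 0.975235; E[X] < 1, so R_4(10) > 2018.


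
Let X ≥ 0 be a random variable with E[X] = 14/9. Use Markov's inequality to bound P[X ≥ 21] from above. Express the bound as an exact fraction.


μ = E[X] = 14/9, a = 21.
Markov: P[X ≥ 21] ≤ μ/a = (14/9)/21 = 2/27.
Numerically: ≈ 0.07407.
(Since a = 21 > μ = 1.55556, the bound 2/27 is < 1 and informative.)

P[X ≥ 21] ≤ 2/27 ≈ 0.07407.


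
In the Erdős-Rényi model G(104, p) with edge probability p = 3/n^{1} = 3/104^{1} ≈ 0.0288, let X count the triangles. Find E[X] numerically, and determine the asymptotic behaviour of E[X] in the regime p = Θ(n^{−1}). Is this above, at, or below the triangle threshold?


Number of potential triangles: C(104, 3) = 182104.
Each occurs with probability p³ ≈ (0.0288)³ ≈ 2.40029e-05.
By linearity: E[X] = C(104, 3)·p³ ≈ 182104 · 2.40029e-05 ≈ 4.371.
Here α = 1, so p = 3/n is exactly at the triangle threshold p ~ 1/n. Asymptotically E[X] → c³/6 = 3³/6 = 9/2 ≈ 4.500, a bounded constant. In this regime the triangle count is asymptotically Poisson(c³/6).

E[X] ≈ 4.371; in regime p = Θ(1/n^{1}) E[X] stays bounded (at the triangle threshold p ~ 1/n).


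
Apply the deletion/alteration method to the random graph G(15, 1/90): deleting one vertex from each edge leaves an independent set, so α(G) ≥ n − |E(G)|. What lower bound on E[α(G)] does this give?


E[|E(G)|] = C(15, 2)·p = 105 · (1/90) = 7/6.
E[α(G)] ≥ n − E[|E(G)|] = 15 − 7/6 = 83/6.
Numerically: ≈ 13.833333.
(This is only a lower bound; the true E[α(G)] may be larger.)

E[α(G)] ≥ 83/6 ≈ 13.833333.


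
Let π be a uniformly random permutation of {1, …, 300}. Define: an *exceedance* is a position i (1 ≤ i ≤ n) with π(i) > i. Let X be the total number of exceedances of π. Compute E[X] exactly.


Write X = Σ_{i=1}^{300} X_i, where X_i = 1_{π(i) > i}.
For each fixed i, π(i) is uniform over {1, …, 300} (marginal of a uniform permutation), so P[π(i) > i] = (n − i)/n. Summing: Σ_{i=1}^{300} (n − i)/n = (0 + 1 + … + 299)/300 = 300(300 − 1)/(2·300) = (300 − 1)/2.
Hence E[X] = Σ_{i=1}^{300} (300 − i)/300 = 299/2 ≈ 149.500.

E[X] = 299/2 = 149.500.


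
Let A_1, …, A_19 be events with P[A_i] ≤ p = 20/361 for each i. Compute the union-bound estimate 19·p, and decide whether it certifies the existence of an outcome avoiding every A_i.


Union bound: P[∪_{i=1}^{19} A_i] ≤ Σ_i P[A_i] ≤ 19·p = 19·(20/361) = 20/19.
Numerically: 20/19 ≈ 1.053.
Is 20/19 < 1? NO.
Since the bound 20/19 is ≥ 1, the union bound is uninformative here; it does NOT by itself certify existence.

19·p = 20/19 ≈ 1.053; existence NOT certified by the union bound.


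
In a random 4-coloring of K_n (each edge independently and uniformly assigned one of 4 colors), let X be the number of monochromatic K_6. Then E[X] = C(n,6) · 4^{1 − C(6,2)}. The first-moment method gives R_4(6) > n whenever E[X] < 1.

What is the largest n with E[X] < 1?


We need C(n, 6) · 4^{1 − 15} < 1, i.e. C(n, 6) < 4^{15 − 1} = 268435456.
Check values of n near the boundary:
  n = 74: C(74, 6) = 185250786; 185250786 < 268435456? YES
  n = 75: C(75, 6) = 201359550; 201359550 < 268435456? YES
  n = 76: C(76, 6) = 218618940; 218618940 < 268435456? YES
  n = 77: C(77, 6) = 237093780; 237093780 < 268435456? YES
  n = 78: C(78, 6) = 256851595; 256851595 < 268435456? YES
  n = 79: C(79, 6) = 277962685; 277962685 < 268435456? NO
  n = 80: C(80, 6) = 300500200; 300500200 < 268435456? NO
The largest n with C(n, 6) < 268435456 is n = 78 (where E[X] = 256851595/268435456 ≈ 0.95685). Hence R_4(6) > 78, i.e. R_4(6) ≥ 79.

Largest n = 78; hence R_4(6) > 78.


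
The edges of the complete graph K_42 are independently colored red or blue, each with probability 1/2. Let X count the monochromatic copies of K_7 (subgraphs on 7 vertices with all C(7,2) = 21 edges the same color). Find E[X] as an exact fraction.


Let X = Σ_S X_S over the C(42, 7) = 26978328 subsets S of size 7, where X_S = 1 if the K_7 on S is monochromatic.
For a fixed S, the K_7 on S has C(7, 2) = 21 edges. P[all 21 edges red] = (1/2)^21, and likewise for blue, so P[monochromatic] = 2·(1/2)^21 = 2^{1 − 21} = 1/1048576.
Summing: E[X] = C(42, 7) · 2^{1 − 21} = 26978328 · 1/1048576 = 3372291/131072.
Numerically: E[X] ≈ 25.7285.

E[X] = C(42,7)·2^(1−C(7,2)) = 3372291/131072 ≈ 25.7285.


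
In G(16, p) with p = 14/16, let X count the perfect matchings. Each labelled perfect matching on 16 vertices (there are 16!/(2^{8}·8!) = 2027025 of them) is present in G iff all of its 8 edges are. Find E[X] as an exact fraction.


K_16 has 16!/(2^{8}·8!) = 2027025 labelled perfect matchings.
For each such perfect matching H, let X_H = 1 if all 8 edges of H are present in G. Then P[X_H = 1] = p^{8} = (7/8)^{8} = 5764801/16777216.
Summing the indicators: E[X] = Σ_H E[X_H] = 2027025 · p^{8} = 2027025 · 5764801/16777216 = 11685395747025/16777216.
Numerically: E[X] ≈ 6.965e+05.

E[X] = 2027025 · (7/8)^{8} = 11685395747025/16777216 ≈ 6.965e+05.


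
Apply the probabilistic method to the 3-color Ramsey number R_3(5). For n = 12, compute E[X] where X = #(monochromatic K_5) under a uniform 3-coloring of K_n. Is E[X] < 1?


E[X] = C(12, 5) · 3^{1 − 10} = 792 · 3^{−9} = 792/19683.
As a reduced fraction: E[X] = 88/2187 ≈ 0.0402378.
Is E[X] < 1? YES.
Since E[X] < 1, there exists a 3-coloring of K_{12} with no monochromatic K_5; hence R_3(5) > 12.

E[X] = 88/2187 ≈ 0.0402378; E[X] < 1, so R_3(5) > 12.


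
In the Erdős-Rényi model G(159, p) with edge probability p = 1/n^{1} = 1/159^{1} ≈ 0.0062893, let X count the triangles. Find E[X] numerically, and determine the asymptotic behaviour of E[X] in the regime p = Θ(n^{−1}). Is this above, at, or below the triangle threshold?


Number of potential triangles: C(159, 3) = 657359.
Each occurs with probability p³ ≈ (0.0062893)³ ≈ 2.4877608e-07.
By linearity: E[X] = C(159, 3)·p³ ≈ 657359 · 2.4877608e-07 ≈ 0.16354.
Here α = 1, so p = 1/n is exactly at the triangle threshold p ~ 1/n. Asymptotically E[X] → c³/6 = 1³/6 = 1/6 ≈ 0.16667, a bounded constant. In this regime the triangle count is asymptotically Poisson(c³/6).

E[X] ≈ 0.16354; in regime p = Θ(1/n^{1}) E[X] stays bounded (at the triangle threshold p ~ 1/n).


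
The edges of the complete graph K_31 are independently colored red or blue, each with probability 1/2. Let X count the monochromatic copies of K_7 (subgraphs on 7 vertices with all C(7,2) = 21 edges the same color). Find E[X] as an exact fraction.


Let X = Σ_S X_S over the C(31, 7) = 2629575 subsets S of size 7, where X_S = 1 if the K_7 on S is monochromatic.
For a fixed S, the K_7 on S has C(7, 2) = 21 edges. P[all 21 edges red] = (1/2)^21, and likewise for blue, so P[monochromatic] = 2·(1/2)^21 = 2^{1 − 21} = 1/1048576.
By linearity of expectation: E[X] = C(31, 7) · 2^{1 − 21} = 2629575 · 1/1048576 = 2629575/1048576.
Numerically: E[X] ≈ 2.50776.

E[X] = C(31,7)·2^(1−C(7,2)) = 2629575/1048576 ≈ 2.50776.


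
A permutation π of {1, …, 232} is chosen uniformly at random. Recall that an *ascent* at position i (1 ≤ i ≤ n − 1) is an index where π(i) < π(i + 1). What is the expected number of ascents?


Write X = Σ X_I over i = 1, …, 231, with X_I the indicator of one ascent.
There are 231 indicators.
For each fixed i, the pair (π(i), π(i+1)) is a uniformly random ordered pair of distinct values from {1, …, 232}; by symmetry P[π(i) < π(i+1)] = 1/2.
By linearity: E[X] = 231 · (1/2) = (232 − 1) · (1/2) = 231/2 ≈ 115.500000.

E[X] = 231/2 = 115.500000.


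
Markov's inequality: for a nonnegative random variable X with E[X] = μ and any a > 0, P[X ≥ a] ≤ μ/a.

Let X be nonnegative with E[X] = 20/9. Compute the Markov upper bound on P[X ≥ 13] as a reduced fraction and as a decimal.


μ = E[X] = 20/9, a = 13.
Markov: P[X ≥ 13] ≤ μ/a = (20/9)/13 = 20/117.
Numerically: ≈ 0.1709.
(Since a = 13 > μ = 2.2222, the bound 20/117 is < 1 and informative.)

P[X ≥ 13] ≤ 20/117 ≈ 0.1709.


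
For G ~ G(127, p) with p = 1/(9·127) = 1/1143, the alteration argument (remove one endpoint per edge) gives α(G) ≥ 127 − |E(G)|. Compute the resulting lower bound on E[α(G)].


E[|E(G)|] = C(127, 2)·p = 8001 · (1/1143) = 7.
E[α(G)] ≥ n − E[|E(G)|] = 127 − 7 = 120.
Numerically: ≈ 120.000.
(This is only a lower bound; the true E[α(G)] may be larger.)

E[α(G)] ≥ 120 ≈ 120.000.


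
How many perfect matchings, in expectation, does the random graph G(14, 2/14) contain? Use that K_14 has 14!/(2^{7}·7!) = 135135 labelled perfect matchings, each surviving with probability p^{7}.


K_14 has 14!/(2^{7}·7!) = 135135 labelled perfect matchings.
For each such perfect matching H, let X_H = 1 if all 7 edges of H are present in G. Then P[X_H = 1] = p^{7} = (1/7)^{7} = 1/823543.
By linearity: E[X] = Σ_H E[X_H] = 135135 · p^{7} = 135135 · 1/823543 = 19305/117649.
Numerically: E[X] ≈ 0.164.

E[X] = 135135 · (1/7)^{7} = 19305/117649 ≈ 0.164.
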